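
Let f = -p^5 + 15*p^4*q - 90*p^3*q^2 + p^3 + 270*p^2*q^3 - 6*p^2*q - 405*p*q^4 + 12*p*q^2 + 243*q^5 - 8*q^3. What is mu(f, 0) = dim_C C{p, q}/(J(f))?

The Hessian of f at 0 is [[0, 0], [0, 0]] with rank 0, so corank 2. A Groebner basis of the Jacobian ideal J(f) in C{p,q} is {q^5, p*q^3 - 9*q^4/4, p^2 - 4*p*q + 4*q^2}; counting standard monomials gives mu = 8. Corank 2; j^3 = (p - 2*q)^3 is a perfect cube, so E-series; the 5-jet and mu = 8 give E_8.

8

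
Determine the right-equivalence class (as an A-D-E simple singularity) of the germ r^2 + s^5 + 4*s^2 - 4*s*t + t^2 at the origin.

A_{4}

The Hessian of f at 0 has rank 2. Corank 1: A-series; mu = 4 gives A_4.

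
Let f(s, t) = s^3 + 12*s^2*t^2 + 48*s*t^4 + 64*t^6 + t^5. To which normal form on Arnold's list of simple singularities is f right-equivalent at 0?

The Hessian of f at 0 has rank 0. Corank 2; j^3 = s^3 is a perfect cube, so E-series; the 5-jet and mu = 8 give E_8.

E_{8}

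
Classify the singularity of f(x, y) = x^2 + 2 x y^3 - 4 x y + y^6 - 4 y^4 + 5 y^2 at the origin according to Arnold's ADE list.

A_{1}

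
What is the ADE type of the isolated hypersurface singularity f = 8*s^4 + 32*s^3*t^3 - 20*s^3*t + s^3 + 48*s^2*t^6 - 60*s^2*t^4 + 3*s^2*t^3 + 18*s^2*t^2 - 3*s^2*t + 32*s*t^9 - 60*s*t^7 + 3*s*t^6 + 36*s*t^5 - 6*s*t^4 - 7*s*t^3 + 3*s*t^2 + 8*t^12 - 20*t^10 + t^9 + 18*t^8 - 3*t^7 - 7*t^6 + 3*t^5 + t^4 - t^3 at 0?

E_7

The Hessian of f at 0 is [[0, 0], [0, 0]] with rank 0, so corank 2. A Groebner basis of the Jacobian ideal J(f) in C{s,t} is {3*s^2/4 - 3*s*t/2 + t^4 + t^3/4 + 3*t^2/4, s^3 + 9*s^2/4 - 9*s*t/2 - t^3/4 + 9*t^2/4, s^2*t + 7*s^2/4 - 7*s*t/2 - 5*t^3/12 + 7*t^2/4, s^2 + s*t^2 - 2*s*t - 2*t^3/3 + t^2}; counting standard monomials gives mu = 7. Corank 2; j^3 = (s - t)^3 is a perfect cube, so E-series; the 4-jet and mu = 7 give E_7.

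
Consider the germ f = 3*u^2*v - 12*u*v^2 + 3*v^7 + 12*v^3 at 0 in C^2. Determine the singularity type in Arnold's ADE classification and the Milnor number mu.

Type D_8, Milnor number mu = 8.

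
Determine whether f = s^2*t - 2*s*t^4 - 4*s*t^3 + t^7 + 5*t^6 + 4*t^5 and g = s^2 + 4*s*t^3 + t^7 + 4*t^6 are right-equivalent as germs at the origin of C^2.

No.

The Hessian of f at 0 has rank 0. Corank 2; j^3 = s^2*t has shape L^2 M (L != M), so D-series; mu = 7 gives D_7. The Hessian of g at 0 has rank 1. Corank 1: A-series; mu = 6 gives A_6. f is D_7 but g is A_6, hence not right-equivalent.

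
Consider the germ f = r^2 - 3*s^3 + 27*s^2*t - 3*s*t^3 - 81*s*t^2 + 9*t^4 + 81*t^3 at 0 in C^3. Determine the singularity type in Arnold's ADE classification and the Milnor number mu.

Type E_7, Milnor number mu = 7.

The Hessian of f at 0 is [[0, 0, 0], [0, 0, 0], [0, 0, 2]] with rank 1, so corank 2. A Groebner basis of the Jacobian ideal J(f) in C{s,t,r} is {s^3 - 9*s^2*t - 162*s^2 + 972*s*t - 1458*t^2, 9*s^2 + s*t^2 - 54*s*t + 81*t^2, 3*s^2 - 18*s*t + t^3 + 27*t^2, r}; counting standard monomials gives mu = 7. Corank 2; j^3 = -3*(s - 3*t)^3 is a perfect cube, so E-series; the 4-jet and mu = 7 give E_7.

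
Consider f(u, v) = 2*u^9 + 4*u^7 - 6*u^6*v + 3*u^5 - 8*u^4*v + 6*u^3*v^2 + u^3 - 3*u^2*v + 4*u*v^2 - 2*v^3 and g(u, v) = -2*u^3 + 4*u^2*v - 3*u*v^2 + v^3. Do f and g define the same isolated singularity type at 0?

Yes.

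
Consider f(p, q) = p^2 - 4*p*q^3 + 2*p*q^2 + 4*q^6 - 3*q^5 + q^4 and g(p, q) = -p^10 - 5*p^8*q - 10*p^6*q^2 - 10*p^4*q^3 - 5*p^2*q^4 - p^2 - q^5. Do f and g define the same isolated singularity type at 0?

Yes.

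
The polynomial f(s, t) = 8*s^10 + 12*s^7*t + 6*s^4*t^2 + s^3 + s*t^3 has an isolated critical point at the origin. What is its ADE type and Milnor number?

Type E_{7}, Milnor number mu = 7.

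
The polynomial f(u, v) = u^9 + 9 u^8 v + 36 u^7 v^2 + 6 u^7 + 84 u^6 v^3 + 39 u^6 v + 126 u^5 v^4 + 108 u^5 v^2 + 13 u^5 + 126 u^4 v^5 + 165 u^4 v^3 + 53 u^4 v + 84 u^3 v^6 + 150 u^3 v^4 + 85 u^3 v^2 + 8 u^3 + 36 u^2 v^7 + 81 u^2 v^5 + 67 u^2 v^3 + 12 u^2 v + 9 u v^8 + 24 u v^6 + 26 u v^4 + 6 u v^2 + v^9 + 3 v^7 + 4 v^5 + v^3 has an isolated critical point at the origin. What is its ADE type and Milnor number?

Type E_{8}, Milnor number mu = 8.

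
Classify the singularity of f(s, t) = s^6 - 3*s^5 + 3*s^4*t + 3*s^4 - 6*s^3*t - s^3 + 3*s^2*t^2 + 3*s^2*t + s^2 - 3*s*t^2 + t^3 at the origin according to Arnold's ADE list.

The Hessian of f at 0 has rank 1. Corank 1: A-series; mu = 2 gives A_2.

A2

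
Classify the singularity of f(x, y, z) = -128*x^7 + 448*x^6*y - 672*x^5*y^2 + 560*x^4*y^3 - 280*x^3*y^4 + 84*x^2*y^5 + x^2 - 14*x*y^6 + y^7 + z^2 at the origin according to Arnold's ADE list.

A6

The Hessian of f at 0 has rank 2. Corank 1: A-series; mu = 6 gives A_6.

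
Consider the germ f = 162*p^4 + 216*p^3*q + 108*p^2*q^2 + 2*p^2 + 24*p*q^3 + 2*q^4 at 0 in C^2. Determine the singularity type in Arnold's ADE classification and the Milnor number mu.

Type A_{3}, Milnor number mu = 3.

The Hessian of f at 0 is [[4, 0], [0, 0]] with rank 1, so corank 1. A Groebner basis of the Jacobian ideal J(f) in C{p,q} is {q^3, p}; counting standard monomials gives mu = 3. Corank 1: A-series; mu = 3 gives A_3.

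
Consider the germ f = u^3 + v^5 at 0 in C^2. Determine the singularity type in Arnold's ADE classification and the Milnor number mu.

Type E_8, Milnor number mu = 8.

The Hessian of f at 0 is [[0, 0], [0, 0]] with rank 0, so corank 2. A Groebner basis of the Jacobian ideal J(f) in C{u,v} is {v^4, u^2}; counting standard monomials gives mu = 8. Corank 2; j^3 = u^3 is a perfect cube, so E-series; the 5-jet and mu = 8 give E_8.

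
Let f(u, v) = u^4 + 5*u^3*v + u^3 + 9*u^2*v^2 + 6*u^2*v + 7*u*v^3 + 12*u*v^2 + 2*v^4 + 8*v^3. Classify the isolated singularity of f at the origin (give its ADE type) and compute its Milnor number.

The Hessian of f at 0 is [[0, 0], [0, 0]] with rank 0, so corank 2. A Groebner basis of the Jacobian ideal J(f) in C{u,v} is {3*u^2 + 12*u*v + v^4 - v^3 + 12*v^2, u^3 + 18*u^2 + 72*u*v + 2*v^3 + 72*v^2, u^2*v - 7*u^2 - 28*u*v - 5*v^3/3 - 28*v^2, 2*u^2 + u*v^2 + 8*u*v + 4*v^3/3 + 8*v^2}; counting standard monomials gives mu = 7. Corank 2; j^3 = (u + 2*v)^3 is a perfect cube, so E-series; the 4-jet and mu = 7 give E_7.

Type E7, Milnor number mu = 7.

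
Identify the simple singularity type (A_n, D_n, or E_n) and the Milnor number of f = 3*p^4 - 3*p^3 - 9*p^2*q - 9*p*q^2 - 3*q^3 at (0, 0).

Type E_{6}, Milnor number mu = 6.

The Hessian of f at 0 has rank 0. Corank 2; j^3 = -3*(p + q)^3 is a perfect cube, so E-series; the 4-jet and mu = 6 give E_6.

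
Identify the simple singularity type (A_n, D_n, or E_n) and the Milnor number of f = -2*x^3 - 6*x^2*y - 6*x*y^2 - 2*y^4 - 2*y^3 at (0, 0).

The Hessian of f at 0 has rank 0. Corank 2; j^3 = -2*(x + y)^3 is a perfect cube, so E-series; the 4-jet and mu = 6 give E_6.

Type E6, Milnor number mu = 6.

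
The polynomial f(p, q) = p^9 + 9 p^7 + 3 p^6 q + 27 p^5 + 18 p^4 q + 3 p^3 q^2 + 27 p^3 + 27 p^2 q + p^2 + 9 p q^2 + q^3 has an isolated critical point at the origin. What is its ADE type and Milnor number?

Type A_{2}, Milnor number mu = 2.

The Hessian of f at 0 is [[2, 0], [0, 0]] with rank 1, so corank 1. A Groebner basis of the Jacobian ideal J(f) in C{p,q} is {q^2, p}; counting standard monomials gives mu = 2. Corank 1: A-series; mu = 2 gives A_2.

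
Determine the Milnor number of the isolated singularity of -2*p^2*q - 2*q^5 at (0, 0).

6

The Hessian of f at 0 has rank 0. Corank 2; j^3 = -2*p^2*q has shape L^2 M (L != M), so D-series; mu = 6 gives D_6.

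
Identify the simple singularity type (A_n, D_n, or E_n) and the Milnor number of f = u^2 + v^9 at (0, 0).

Type A8, Milnor number mu = 8.

The Hessian of f at 0 is [[2, 0], [0, 0]] with rank 1, so corank 1. A Groebner basis of the Jacobian ideal J(f) in C{u,v} is {v^8, u}; counting standard monomials gives mu = 8. Corank 1: A-series; mu = 8 gives A_8.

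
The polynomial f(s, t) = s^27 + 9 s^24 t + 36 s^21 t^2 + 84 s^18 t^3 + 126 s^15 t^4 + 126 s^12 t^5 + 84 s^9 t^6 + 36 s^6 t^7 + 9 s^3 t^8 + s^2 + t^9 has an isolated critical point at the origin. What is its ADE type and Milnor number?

Type A_8, Milnor number mu = 8.

The Hessian of f at 0 has rank 1. Corank 1: A-series; mu = 8 gives A_8.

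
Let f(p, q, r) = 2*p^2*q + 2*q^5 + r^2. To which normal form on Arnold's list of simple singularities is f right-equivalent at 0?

The Hessian of f at 0 has rank 1. Corank 2; j^3 = 2*p^2*q has shape L^2 M (L != M), so D-series; mu = 6 gives D_6.

D_6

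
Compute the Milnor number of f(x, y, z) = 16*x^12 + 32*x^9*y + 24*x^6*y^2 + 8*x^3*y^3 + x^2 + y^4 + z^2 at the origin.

3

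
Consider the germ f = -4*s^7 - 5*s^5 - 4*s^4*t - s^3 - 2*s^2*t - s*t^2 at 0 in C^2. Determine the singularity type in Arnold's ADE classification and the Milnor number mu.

Type D_{6}, Milnor number mu = 6.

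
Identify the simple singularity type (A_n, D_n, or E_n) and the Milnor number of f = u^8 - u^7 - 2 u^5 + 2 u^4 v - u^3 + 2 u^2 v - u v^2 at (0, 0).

The Hessian of f at 0 is [[0, 0], [0, 0]] with rank 0, so corank 2. A Groebner basis of the Jacobian ideal J(f) in C{u,v} is {u^2*v^2 + 16*u^2*v - u^2 - 32*u*v^2 + 3*u*v + 16*v^3 - 2*v^2, 24*u^2*v - 2*u^2 + u*v^3 - 48*u*v^2 + 5*u*v + 24*v^3 - 3*v^2, 32*u^2*v - 3*u^2 - 64*u*v^2 + 7*u*v + v^4 + 32*v^3 - 4*v^2, u^3 - 3*u^2*v + 3*u*v^2 - v^3}; counting standard monomials gives mu = 9. Corank 2; j^3 = -u*(u - v)^2 has shape L^2 M (L != M), so D-series; mu = 9 gives D_9.

Type D_9, Milnor number mu = 9.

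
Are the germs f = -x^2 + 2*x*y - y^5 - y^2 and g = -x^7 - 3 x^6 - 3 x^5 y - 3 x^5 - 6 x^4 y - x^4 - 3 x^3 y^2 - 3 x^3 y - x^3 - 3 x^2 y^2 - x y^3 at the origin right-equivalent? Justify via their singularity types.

The Hessian of f at 0 is [[-2, 2], [2, -2]] with rank 1, so corank 1. A Groebner basis of the Jacobian ideal J(f) in C{x,y} is {y^4, x - y}; counting standard monomials gives mu = 4. Corank 1: A-series; mu = 4 gives A_4. The Hessian of g at 0 is [[0, 0], [0, 0]] with rank 0, so corank 2. A Groebner basis of the Jacobian ideal J(g) in C{x,y} is {3*x^2 + y^4 + y^3, x^3, x^2*y - x^2 - y^3/3, 2*x^2 + x*y^2 + 2*y^3/3}; counting standard monomials gives mu = 7. Corank 2; j^3 = -x^3 is a perfect cube, so E-series; the 4-jet and mu = 7 give E_7. f is A_4 but g is E_7, hence not right-equivalent.

No.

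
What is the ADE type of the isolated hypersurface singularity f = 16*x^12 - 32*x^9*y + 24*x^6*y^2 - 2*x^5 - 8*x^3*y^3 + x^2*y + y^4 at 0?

D_{5}

The Hessian of f at 0 has rank 0. Corank 2; j^3 = x^2*y has shape L^2 M (L != M), so D-series; mu = 5 gives D_5.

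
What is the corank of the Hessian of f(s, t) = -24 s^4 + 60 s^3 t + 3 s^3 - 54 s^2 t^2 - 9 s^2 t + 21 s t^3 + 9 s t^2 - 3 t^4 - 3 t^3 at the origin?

2

Hessian at 0 has rank 0.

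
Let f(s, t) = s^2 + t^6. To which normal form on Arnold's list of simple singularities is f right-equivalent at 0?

The Hessian of f at 0 has rank 1. Corank 1: A-series; mu = 5 gives A_5.

A5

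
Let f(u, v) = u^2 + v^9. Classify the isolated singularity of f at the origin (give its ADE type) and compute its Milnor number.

Type A_8, Milnor number mu = 8.

The Hessian of f at 0 has rank 1. Corank 1: A-series; mu = 8 gives A_8.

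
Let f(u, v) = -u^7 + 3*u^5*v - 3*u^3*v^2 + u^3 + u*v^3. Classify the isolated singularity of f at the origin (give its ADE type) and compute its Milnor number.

Type E_{7}, Milnor number mu = 7.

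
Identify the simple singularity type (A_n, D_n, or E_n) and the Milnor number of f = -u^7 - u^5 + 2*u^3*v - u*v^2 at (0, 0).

The Hessian of f at 0 has rank 0. Corank 2; j^3 = -u*v^2 has shape L^2 M (L != M), so D-series; mu = 8 gives D_8.

Type D_{8}, Milnor number mu = 8.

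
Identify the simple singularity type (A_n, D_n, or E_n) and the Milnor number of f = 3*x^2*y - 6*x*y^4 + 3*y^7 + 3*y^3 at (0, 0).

Type D_{4}, Milnor number mu = 4.

The Hessian of f at 0 has rank 0. Corank 2; j^3 = 3*y*(x^2 + y^2) splits into three distinct lines over C (the quadratic factor has nonzero discriminant), so D_4.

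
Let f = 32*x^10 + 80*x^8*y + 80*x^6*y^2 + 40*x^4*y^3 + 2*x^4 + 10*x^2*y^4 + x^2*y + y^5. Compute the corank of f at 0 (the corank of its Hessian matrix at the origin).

2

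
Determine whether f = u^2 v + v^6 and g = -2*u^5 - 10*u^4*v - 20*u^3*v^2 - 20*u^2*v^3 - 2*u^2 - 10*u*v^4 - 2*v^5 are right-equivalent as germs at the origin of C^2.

The Hessian of f at 0 is [[0, 0], [0, 0]] with rank 0, so corank 2. A Groebner basis of the Jacobian ideal J(f) in C{u,v} is {u^2/6 + v^5, u^3, u*v}; counting standard monomials gives mu = 7. Corank 2; j^3 = u^2*v has shape L^2 M (L != M), so D-series; mu = 7 gives D_7. The Hessian of g at 0 is [[-4, 0], [0, 0]] with rank 1, so corank 1. A Groebner basis of the Jacobian ideal J(g) in C{u,v} is {v^4, u}; counting standard monomials gives mu = 4. Corank 1: A-series; mu = 4 gives A_4. f is D_7 but g is A_4, hence not right-equivalent.

No.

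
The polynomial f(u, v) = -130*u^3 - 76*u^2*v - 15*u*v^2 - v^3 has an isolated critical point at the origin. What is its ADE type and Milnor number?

The Hessian of f at 0 is [[0, 0], [0, 0]] with rank 0, so corank 2. A Groebner basis of the Jacobian ideal J(f) in C{u,v} is {v^3, u^2 - 3*v^2/74, u*v + 15*v^2/74}; counting standard monomials gives mu = 4. Corank 2; j^3 = -(5*u + v)*(26*u^2 + 10*u*v + v^2) splits into three distinct lines over C (the quadratic factor has nonzero discriminant), so D_4.

Type D4, Milnor number mu = 4.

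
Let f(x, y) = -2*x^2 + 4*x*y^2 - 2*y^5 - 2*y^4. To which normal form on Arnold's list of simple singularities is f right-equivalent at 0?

The Hessian of f at 0 has rank 1. Corank 1: A-series; mu = 4 gives A_4.

A_{4}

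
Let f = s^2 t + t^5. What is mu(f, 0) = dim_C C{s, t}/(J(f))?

6

The Hessian of f at 0 has rank 0. Corank 2; j^3 = s^2*t has shape L^2 M (L != M), so D-series; mu = 6 gives D_6.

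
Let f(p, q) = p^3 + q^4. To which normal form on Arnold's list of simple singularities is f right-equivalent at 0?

The Hessian of f at 0 has rank 0. Corank 2; j^3 = p^3 is a perfect cube, so E-series; the 4-jet and mu = 6 give E_6.

E_{6}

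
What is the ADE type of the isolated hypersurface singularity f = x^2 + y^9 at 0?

A8

The Hessian of f at 0 is [[2, 0], [0, 0]] with rank 1, so corank 1. A Groebner basis of the Jacobian ideal J(f) in C{x,y} is {y^8, x}; counting standard monomials gives mu = 8. Corank 1: A-series; mu = 8 gives A_8.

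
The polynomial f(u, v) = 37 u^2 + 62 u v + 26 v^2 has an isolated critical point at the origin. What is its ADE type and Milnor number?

Type A_1, Milnor number mu = 1.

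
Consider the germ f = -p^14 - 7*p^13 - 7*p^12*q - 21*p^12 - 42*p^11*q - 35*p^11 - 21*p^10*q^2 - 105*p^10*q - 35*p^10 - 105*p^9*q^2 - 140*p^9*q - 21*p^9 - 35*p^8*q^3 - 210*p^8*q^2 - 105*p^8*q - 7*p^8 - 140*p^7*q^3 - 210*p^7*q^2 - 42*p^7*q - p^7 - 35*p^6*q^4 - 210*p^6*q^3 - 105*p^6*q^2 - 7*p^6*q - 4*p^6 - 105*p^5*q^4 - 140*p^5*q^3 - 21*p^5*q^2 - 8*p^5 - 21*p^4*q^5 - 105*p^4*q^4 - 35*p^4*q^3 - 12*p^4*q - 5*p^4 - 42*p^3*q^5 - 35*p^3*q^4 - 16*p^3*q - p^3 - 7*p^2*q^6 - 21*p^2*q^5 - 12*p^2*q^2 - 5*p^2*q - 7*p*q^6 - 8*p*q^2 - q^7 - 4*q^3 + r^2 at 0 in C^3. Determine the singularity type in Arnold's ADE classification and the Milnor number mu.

The Hessian of f at 0 is [[0, 0, 0], [0, 0, 0], [0, 0, 2]] with rank 1, so corank 2. A Groebner basis of the Jacobian ideal J(f) in C{p,q,r} is {519*p^2/15824 + p*q^3 - 6081*p*q^2/3956 + 5141*p*q/15824 - 1508*q^3/989 + 4103*q^2/7912, -775*p^2/15824 + 14245*p*q^2/7912 - 7189*p*q/15824 + q^4 + 6067*q^3/3956 - 5639*q^2/7912, p^3 + 491*p^2/989 + 84*p*q^2/989 + 961*p*q/989 + 56*q^3/989 - 42*q^2/989, p^2*q + 7*p^2/1978 - 84*p*q^2/989 + 1045*p*q/1978 - 56*q^3/989 + 1031*q^2/989, r}; counting standard monomials gives mu = 8. Corank 2; j^3 = -(p + q)*(p + 2*q)^2 has shape L^2 M (L != M), so D-series; mu = 8 gives D_8.

Type D8, Milnor number mu = 8.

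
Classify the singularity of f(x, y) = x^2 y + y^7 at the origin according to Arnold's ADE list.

The Hessian of f at 0 is [[0, 0], [0, 0]] with rank 0, so corank 2. A Groebner basis of the Jacobian ideal J(f) in C{x,y} is {x^2/7 + y^6, x^3, x*y}; counting standard monomials gives mu = 8. Corank 2; j^3 = x^2*y has shape L^2 M (L != M), so D-series; mu = 8 gives D_8.

D8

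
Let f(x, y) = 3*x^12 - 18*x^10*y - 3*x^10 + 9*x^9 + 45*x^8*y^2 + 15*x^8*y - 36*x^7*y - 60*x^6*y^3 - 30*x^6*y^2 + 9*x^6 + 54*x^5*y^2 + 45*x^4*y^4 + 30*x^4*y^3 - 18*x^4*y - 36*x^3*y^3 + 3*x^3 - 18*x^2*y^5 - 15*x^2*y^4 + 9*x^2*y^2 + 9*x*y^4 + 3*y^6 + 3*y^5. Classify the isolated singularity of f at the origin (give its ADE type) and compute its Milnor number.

Type E_8, Milnor number mu = 8.

The Hessian of f at 0 is [[0, 0], [0, 0]] with rank 0, so corank 2. A Groebner basis of the Jacobian ideal J(f) in C{x,y} is {y^4, x^3, x^2/2 + x*y^2}; counting standard monomials gives mu = 8. Corank 2; j^3 = 3*x^3 is a perfect cube, so E-series; the 5-jet and mu = 8 give E_8.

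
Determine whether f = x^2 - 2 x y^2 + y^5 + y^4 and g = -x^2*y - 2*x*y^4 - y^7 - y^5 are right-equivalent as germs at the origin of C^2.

No.

The Hessian of f at 0 has rank 1. Corank 1: A-series; mu = 4 gives A_4. The Hessian of g at 0 has rank 0. Corank 2; j^3 = -x^2*y has shape L^2 M (L != M), so D-series; mu = 6 gives D_6. f is A_4 but g is D_6, hence not right-equivalent.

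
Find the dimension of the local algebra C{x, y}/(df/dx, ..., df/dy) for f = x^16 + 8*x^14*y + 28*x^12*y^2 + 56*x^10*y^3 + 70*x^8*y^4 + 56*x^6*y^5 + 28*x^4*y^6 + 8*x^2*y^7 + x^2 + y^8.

7

The Hessian of f at 0 has rank 1. Corank 1: A-series; mu = 7 gives A_7.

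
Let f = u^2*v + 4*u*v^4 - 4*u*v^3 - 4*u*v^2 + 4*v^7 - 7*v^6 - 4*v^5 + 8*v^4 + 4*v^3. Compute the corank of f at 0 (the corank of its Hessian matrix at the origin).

2

Hessian at 0 has rank 0.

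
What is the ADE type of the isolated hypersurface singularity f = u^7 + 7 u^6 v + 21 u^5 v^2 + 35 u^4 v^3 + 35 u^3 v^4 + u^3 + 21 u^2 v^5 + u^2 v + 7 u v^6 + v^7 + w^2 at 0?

The Hessian of f at 0 has rank 1. Corank 2; j^3 = u^2*(u + v) has shape L^2 M (L != M), so D-series; mu = 8 gives D_8.

D8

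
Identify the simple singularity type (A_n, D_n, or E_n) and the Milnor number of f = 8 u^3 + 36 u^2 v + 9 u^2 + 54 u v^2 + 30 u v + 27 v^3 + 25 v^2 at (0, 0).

Type A_{2}, Milnor number mu = 2.

The Hessian of f at 0 has rank 1. Corank 1: A-series; mu = 2 gives A_2.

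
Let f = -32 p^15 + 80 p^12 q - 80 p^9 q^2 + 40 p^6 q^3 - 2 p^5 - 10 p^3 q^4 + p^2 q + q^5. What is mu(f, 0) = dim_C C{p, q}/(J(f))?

6

The Hessian of f at 0 has rank 0. Corank 2; j^3 = p^2*q has shape L^2 M (L != M), so D-series; mu = 6 gives D_6.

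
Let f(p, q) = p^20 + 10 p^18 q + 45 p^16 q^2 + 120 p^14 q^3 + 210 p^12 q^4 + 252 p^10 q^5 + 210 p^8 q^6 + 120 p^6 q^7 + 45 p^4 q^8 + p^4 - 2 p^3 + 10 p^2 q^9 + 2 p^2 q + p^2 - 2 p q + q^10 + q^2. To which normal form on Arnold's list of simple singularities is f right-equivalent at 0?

A_9

The Hessian of f at 0 is [[2, -2], [-2, 2]] with rank 1, so corank 1. A Groebner basis of the Jacobian ideal J(f) in C{p,q} is {p*q^4 - 10*p*q^3 + 15*p*q^2 - 7*p*q + p + 4*q^4 - 10*q^3 + 6*q^2 - q, -30*p*q^3 + 54*p*q^2 - 27*p*q + 4*p + q^5 + 10*q^4 - 35*q^3 + 23*q^2 - 4*q, p^2 - p + q}; counting standard monomials gives mu = 9. Corank 1: A-series; mu = 9 gives A_9.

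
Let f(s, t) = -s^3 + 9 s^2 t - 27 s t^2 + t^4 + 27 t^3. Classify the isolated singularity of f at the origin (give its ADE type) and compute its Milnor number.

Type E6, Milnor number mu = 6.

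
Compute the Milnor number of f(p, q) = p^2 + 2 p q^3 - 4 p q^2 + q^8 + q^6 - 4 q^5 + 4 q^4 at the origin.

7

The Hessian of f at 0 has rank 1. Corank 1: A-series; mu = 7 gives A_7.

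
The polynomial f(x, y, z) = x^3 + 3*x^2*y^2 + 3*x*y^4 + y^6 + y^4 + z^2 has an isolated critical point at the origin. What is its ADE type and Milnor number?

Type E6, Milnor number mu = 6.

The Hessian of f at 0 has rank 1. Corank 2; j^3 = x^3 is a perfect cube, so E-series; the 4-jet and mu = 6 give E_6.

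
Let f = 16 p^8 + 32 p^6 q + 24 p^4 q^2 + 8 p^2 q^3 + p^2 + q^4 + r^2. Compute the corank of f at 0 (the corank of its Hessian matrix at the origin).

1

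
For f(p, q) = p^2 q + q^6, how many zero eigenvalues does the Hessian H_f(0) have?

Hessian at 0 has rank 0.

2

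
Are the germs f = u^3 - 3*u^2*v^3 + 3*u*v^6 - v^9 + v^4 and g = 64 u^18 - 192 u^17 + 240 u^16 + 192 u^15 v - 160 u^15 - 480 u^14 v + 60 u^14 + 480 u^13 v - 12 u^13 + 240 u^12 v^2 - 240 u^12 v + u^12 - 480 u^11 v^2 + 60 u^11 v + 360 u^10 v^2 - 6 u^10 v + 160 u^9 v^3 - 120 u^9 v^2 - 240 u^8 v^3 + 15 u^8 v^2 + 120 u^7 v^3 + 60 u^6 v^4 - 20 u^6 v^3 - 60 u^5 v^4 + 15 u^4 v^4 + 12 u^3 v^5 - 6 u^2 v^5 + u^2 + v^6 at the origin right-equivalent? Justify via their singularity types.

The Hessian of f at 0 has rank 0. Corank 2; j^3 = u^3 is a perfect cube, so E-series; the 4-jet and mu = 6 give E_6. The Hessian of g at 0 has rank 1. Corank 1: A-series; mu = 5 gives A_5. f is E_6 but g is A_5, hence not right-equivalent.

No.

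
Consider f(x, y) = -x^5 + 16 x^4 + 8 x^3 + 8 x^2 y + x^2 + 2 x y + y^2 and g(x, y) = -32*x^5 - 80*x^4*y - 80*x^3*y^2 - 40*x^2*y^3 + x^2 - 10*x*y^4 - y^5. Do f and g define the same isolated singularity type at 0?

The Hessian of f at 0 has rank 1. Corank 1: A-series; mu = 4 gives A_4. The Hessian of g at 0 has rank 1. Corank 1: A-series; mu = 4 gives A_4. Both have type A_4, hence right-equivalent.

Yes.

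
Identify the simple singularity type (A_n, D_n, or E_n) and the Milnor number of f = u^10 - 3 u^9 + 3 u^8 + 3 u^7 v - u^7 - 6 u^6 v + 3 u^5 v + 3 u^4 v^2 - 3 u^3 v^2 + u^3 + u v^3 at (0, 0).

Type E7, Milnor number mu = 7.

The Hessian of f at 0 is [[0, 0], [0, 0]] with rank 0, so corank 2. A Groebner basis of the Jacobian ideal J(f) in C{u,v} is {u^3, u*v^2, 3*u^2 + v^3}; counting standard monomials gives mu = 7. Corank 2; j^3 = u^3 is a perfect cube, so E-series; the 4-jet and mu = 7 give E_7.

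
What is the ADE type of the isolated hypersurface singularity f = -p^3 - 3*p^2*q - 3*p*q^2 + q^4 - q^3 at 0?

E_6

The Hessian of f at 0 has rank 0. Corank 2; j^3 = -(p + q)^3 is a perfect cube, so E-series; the 4-jet and mu = 6 give E_6.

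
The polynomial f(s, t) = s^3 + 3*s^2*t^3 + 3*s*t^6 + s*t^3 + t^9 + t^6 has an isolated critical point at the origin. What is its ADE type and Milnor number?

Type E7, Milnor number mu = 7.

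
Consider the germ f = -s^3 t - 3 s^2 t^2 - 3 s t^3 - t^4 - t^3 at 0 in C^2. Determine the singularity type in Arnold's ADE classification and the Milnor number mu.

The Hessian of f at 0 has rank 0. Corank 2; j^3 = -t^3 is a perfect cube, so E-series; the 4-jet and mu = 7 give E_7.

Type E7, Milnor number mu = 7.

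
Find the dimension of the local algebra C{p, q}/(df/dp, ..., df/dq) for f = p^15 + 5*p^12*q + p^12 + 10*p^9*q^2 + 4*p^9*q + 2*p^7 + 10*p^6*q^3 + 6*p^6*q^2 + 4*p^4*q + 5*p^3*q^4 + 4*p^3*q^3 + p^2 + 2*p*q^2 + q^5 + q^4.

4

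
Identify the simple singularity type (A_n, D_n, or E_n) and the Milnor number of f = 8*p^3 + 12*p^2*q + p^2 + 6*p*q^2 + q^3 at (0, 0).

The Hessian of f at 0 has rank 1. Corank 1: A-series; mu = 2 gives A_2.

Type A_{2}, Milnor number mu = 2.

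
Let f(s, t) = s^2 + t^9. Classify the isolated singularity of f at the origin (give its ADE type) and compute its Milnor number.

Type A_8, Milnor number mu = 8.

The Hessian of f at 0 has rank 1. Corank 1: A-series; mu = 8 gives A_8.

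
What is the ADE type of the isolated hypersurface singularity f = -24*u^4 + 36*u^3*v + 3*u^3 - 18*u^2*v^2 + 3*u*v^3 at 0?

E_{7}

The Hessian of f at 0 is [[0, 0], [0, 0]] with rank 0, so corank 2. A Groebner basis of the Jacobian ideal J(f) in C{u,v} is {3*u^2/4 + v^4 + v^3/4, u^3, u^2*v - u^2/4 - v^3/12, -u^2 + u*v^2 - v^3/3}; counting standard monomials gives mu = 7. Corank 2; j^3 = 3*u^3 is a perfect cube, so E-series; the 4-jet and mu = 7 give E_7.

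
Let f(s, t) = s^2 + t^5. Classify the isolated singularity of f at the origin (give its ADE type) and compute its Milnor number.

The Hessian of f at 0 has rank 1. Corank 1: A-series; mu = 4 gives A_4.

Type A4, Milnor number mu = 4.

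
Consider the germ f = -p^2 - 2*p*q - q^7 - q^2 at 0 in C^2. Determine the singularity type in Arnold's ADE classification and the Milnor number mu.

The Hessian of f at 0 is [[-2, -2], [-2, -2]] with rank 1, so corank 1. A Groebner basis of the Jacobian ideal J(f) in C{p,q} is {q^6, p + q}; counting standard monomials gives mu = 6. Corank 1: A-series; mu = 6 gives A_6.

Type A6, Milnor number mu = 6.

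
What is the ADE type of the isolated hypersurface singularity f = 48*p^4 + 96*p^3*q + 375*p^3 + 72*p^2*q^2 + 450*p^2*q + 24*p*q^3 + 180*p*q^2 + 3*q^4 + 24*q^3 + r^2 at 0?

The Hessian of f at 0 has rank 1. Corank 2; j^3 = 3*(5*p + 2*q)^3 is a perfect cube, so E-series; the 4-jet and mu = 6 give E_6.

E6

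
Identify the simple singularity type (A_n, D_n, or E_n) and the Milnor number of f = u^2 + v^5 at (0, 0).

Type A_4, Milnor number mu = 4.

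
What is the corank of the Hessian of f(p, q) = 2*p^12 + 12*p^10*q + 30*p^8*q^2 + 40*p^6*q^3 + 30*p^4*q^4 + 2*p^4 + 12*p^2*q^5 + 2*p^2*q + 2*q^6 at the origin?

2

The Hessian at 0 is [[0, 0], [0, 0]] of rank 0; hence corank 2.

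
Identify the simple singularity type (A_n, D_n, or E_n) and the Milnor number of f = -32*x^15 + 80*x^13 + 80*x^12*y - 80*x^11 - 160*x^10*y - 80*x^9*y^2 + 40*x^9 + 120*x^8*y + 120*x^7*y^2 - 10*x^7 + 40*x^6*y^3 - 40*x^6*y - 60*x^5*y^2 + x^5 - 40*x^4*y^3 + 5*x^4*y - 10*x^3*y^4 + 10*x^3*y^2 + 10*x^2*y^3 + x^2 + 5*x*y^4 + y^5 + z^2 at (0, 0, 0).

Type A_{4}, Milnor number mu = 4.

The Hessian of f at 0 is [[2, 0, 0], [0, 0, 0], [0, 0, 2]] with rank 2, so corank 1. A Groebner basis of the Jacobian ideal J(f) in C{x,y,z} is {y^4, x, z}; counting standard monomials gives mu = 4. Corank 1: A-series; mu = 4 gives A_4.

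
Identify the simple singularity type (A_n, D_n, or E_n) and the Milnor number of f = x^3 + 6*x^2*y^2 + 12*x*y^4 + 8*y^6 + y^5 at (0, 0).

Type E_{8}, Milnor number mu = 8.

The Hessian of f at 0 has rank 0. Corank 2; j^3 = x^3 is a perfect cube, so E-series; the 5-jet and mu = 8 give E_8.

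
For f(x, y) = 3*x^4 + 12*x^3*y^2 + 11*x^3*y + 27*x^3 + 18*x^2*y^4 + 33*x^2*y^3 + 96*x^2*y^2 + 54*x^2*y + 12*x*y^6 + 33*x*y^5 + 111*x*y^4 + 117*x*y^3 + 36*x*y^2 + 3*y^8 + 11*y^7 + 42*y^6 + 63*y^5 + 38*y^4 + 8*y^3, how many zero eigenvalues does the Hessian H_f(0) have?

2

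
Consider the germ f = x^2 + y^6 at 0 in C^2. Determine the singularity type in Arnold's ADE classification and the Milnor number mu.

Type A_{5}, Milnor number mu = 5.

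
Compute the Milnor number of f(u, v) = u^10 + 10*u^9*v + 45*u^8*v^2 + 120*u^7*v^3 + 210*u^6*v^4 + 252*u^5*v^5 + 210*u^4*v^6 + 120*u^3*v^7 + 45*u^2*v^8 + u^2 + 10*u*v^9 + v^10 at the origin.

9

The Hessian of f at 0 has rank 1. Corank 1: A-series; mu = 9 gives A_9.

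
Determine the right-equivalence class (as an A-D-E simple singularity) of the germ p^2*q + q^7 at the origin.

The Hessian of f at 0 has rank 0. Corank 2; j^3 = p^2*q has shape L^2 M (L != M), so D-series; mu = 8 gives D_8.

D_8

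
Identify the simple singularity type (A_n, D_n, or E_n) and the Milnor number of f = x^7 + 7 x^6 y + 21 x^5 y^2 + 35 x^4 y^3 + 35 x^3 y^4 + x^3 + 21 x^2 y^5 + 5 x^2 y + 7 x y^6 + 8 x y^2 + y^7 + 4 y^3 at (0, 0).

The Hessian of f at 0 has rank 0. Corank 2; j^3 = (x + y)*(x + 2*y)^2 has shape L^2 M (L != M), so D-series; mu = 8 gives D_8.

Type D8, Milnor number mu = 8.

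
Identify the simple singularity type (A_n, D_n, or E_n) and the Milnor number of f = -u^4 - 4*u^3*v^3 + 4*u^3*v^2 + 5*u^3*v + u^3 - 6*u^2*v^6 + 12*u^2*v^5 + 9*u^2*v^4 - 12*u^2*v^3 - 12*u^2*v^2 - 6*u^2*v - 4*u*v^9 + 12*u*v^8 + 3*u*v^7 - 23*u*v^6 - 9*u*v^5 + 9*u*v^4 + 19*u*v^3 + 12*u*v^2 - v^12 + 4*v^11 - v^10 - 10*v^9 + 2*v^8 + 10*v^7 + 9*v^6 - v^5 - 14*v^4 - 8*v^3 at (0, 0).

The Hessian of f at 0 is [[0, 0], [0, 0]] with rank 0, so corank 2. A Groebner basis of the Jacobian ideal J(f) in C{u,v} is {3*u^2/2 - 6*u*v + v^4 - v^3/2 + 6*v^2, u^3 + 9*u^2 - 36*u*v - 11*v^3 + 36*v^2, u^2*v + 5*u^2/2 - 10*u*v - 29*v^3/6 + 10*v^2, u^2/2 + u*v^2 - 2*u*v - 13*v^3/6 + 2*v^2}; counting standard monomials gives mu = 7. Corank 2; j^3 = (u - 2*v)^3 is a perfect cube, so E-series; the 4-jet and mu = 7 give E_7.

Type E_{7}, Milnor number mu = 7.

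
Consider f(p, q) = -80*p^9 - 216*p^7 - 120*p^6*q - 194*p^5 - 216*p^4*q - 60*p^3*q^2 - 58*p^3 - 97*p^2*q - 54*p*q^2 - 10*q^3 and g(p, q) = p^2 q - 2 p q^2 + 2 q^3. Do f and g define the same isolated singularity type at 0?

The Hessian of f at 0 is [[0, 0], [0, 0]] with rank 0, so corank 2. A Groebner basis of the Jacobian ideal J(f) in C{p,q} is {q^3, p^2 - 6*q^2/13, p*q + 9*q^2/13}; counting standard monomials gives mu = 4. Corank 2; j^3 = -(2*p + q)*(29*p^2 + 34*p*q + 10*q^2) splits into three distinct lines over C (the quadratic factor has nonzero discriminant), so D_4. The Hessian of g at 0 is [[0, 0], [0, 0]] with rank 0, so corank 2. A Groebner basis of the Jacobian ideal J(g) in C{p,q} is {q^3, p^2 + 2*q^2, p*q - q^2}; counting standard monomials gives mu = 4. Corank 2; j^3 = q*(p^2 - 2*p*q + 2*q^2) splits into three distinct lines over C (the quadratic factor has nonzero discriminant), so D_4. Both have type D_4, hence right-equivalent.

Yes.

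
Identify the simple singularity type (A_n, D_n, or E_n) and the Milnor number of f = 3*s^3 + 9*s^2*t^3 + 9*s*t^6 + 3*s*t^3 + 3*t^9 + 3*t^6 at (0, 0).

The Hessian of f at 0 is [[0, 0], [0, 0]] with rank 0, so corank 2. A Groebner basis of the Jacobian ideal J(f) in C{s,t} is {s^3, s*t^2, 3*s^2 + t^3}; counting standard monomials gives mu = 7. Corank 2; j^3 = 3*s^3 is a perfect cube, so E-series; the 4-jet and mu = 7 give E_7.

Type E_{7}, Milnor number mu = 7.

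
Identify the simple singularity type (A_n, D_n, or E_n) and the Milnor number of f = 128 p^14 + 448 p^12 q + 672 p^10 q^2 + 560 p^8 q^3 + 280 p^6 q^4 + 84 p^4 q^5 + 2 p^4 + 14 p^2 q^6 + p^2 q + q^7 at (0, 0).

The Hessian of f at 0 has rank 0. Corank 2; j^3 = p^2*q has shape L^2 M (L != M), so D-series; mu = 8 gives D_8.

Type D_8, Milnor number mu = 8.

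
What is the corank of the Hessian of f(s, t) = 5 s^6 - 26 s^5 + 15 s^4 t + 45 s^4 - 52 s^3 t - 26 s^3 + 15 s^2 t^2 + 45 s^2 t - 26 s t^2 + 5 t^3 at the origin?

The Hessian at 0 is [[0, 0], [0, 0]] of rank 0; hence corank 2.

2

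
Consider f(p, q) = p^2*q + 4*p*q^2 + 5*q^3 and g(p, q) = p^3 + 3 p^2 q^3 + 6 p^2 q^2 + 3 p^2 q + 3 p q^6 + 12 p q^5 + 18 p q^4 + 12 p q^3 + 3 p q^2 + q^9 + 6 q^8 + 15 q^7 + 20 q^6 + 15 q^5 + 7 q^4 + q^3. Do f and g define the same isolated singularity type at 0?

The Hessian of f at 0 has rank 0. Corank 2; j^3 = q*(p^2 + 4*p*q + 5*q^2) splits into three distinct lines over C (the quadratic factor has nonzero discriminant), so D_4. The Hessian of g at 0 has rank 0. Corank 2; j^3 = (p + q)^3 is a perfect cube, so E-series; the 4-jet and mu = 6 give E_6. f is D_4 but g is E_6, hence not right-equivalent.

No.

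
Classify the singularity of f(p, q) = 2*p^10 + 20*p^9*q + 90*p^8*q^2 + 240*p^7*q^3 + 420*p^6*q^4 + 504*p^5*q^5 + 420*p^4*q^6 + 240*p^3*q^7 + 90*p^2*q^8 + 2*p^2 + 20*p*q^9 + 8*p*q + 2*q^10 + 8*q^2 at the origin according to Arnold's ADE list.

A9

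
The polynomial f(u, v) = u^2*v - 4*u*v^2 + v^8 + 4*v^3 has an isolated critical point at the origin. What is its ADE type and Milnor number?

Type D_9, Milnor number mu = 9.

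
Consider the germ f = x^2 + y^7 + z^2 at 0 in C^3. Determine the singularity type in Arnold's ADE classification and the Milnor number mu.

The Hessian of f at 0 has rank 2. Corank 1: A-series; mu = 6 gives A_6.

Type A6, Milnor number mu = 6.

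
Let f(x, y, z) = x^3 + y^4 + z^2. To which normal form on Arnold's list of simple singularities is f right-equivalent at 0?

The Hessian of f at 0 has rank 1. Corank 2; j^3 = x^3 is a perfect cube, so E-series; the 4-jet and mu = 6 give E_6.

E_{6}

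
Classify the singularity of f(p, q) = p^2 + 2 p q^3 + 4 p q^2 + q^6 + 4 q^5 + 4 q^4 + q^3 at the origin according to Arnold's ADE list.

A_2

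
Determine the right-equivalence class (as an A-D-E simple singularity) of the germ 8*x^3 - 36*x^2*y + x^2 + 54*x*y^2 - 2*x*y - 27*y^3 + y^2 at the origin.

A2

The Hessian of f at 0 has rank 1. Corank 1: A-series; mu = 2 gives A_2.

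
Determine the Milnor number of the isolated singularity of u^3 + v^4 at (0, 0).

The Hessian of f at 0 has rank 0. Corank 2; j^3 = u^3 is a perfect cube, so E-series; the 4-jet and mu = 6 give E_6.

6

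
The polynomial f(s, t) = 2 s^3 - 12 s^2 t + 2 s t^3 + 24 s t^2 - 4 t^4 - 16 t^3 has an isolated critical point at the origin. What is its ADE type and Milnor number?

Type E_{7}, Milnor number mu = 7.

The Hessian of f at 0 has rank 0. Corank 2; j^3 = 2*(s - 2*t)^3 is a perfect cube, so E-series; the 4-jet and mu = 7 give E_7.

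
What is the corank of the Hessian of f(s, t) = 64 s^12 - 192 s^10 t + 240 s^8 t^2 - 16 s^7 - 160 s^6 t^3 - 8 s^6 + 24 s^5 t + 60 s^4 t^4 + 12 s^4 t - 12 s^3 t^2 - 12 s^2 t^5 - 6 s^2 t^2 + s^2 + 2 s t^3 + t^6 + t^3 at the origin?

Hessian at 0 has rank 1.

1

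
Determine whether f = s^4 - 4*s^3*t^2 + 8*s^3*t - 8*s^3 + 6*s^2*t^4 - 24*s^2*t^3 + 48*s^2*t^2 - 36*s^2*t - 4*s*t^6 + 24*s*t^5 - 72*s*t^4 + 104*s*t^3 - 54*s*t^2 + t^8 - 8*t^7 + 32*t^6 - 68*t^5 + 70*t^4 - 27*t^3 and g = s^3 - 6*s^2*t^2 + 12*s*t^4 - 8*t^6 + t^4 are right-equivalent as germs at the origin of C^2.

The Hessian of f at 0 has rank 0. Corank 2; j^3 = -(2*s + 3*t)^3 is a perfect cube, so E-series; the 4-jet and mu = 6 give E_6. The Hessian of g at 0 has rank 0. Corank 2; j^3 = s^3 is a perfect cube, so E-series; the 4-jet and mu = 6 give E_6. Both have type E_6, hence right-equivalent.

Yes.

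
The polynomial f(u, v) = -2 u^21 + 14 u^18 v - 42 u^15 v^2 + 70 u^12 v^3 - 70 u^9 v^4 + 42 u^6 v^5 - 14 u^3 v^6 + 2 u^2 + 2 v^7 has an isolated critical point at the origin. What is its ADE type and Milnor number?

The Hessian of f at 0 has rank 1. Corank 1: A-series; mu = 6 gives A_6.

Type A_6, Milnor number mu = 6.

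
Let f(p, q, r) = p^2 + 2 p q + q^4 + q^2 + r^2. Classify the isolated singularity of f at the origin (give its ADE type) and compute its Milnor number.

Type A_{3}, Milnor number mu = 3.

The Hessian of f at 0 is [[2, 2, 0], [2, 2, 0], [0, 0, 2]] with rank 2, so corank 1. A Groebner basis of the Jacobian ideal J(f) in C{p,q,r} is {q^3, p + q, r}; counting standard monomials gives mu = 3. Corank 1: A-series; mu = 3 gives A_3.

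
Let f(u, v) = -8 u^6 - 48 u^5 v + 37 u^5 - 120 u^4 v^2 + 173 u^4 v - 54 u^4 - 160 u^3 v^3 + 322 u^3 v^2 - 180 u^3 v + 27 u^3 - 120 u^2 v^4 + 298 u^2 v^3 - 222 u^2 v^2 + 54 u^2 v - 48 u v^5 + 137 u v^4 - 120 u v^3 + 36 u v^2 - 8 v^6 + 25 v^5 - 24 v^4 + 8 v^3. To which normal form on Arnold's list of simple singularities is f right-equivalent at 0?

E_8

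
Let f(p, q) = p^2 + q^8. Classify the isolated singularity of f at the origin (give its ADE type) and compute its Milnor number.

Type A_{7}, Milnor number mu = 7.

The Hessian of f at 0 has rank 1. Corank 1: A-series; mu = 7 gives A_7.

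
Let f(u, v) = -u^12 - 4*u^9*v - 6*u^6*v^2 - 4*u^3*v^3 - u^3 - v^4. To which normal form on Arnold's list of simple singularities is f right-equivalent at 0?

E6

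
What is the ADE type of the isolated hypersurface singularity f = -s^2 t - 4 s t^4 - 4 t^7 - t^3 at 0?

D_4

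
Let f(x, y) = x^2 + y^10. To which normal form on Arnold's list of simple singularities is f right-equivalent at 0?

A_{9}

The Hessian of f at 0 is [[2, 0], [0, 0]] with rank 1, so corank 1. A Groebner basis of the Jacobian ideal J(f) in C{x,y} is {y^9, x}; counting standard monomials gives mu = 9. Corank 1: A-series; mu = 9 gives A_9.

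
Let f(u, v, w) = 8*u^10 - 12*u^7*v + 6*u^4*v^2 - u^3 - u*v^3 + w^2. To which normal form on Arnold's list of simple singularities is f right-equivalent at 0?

The Hessian of f at 0 has rank 1. Corank 2; j^3 = -u^3 is a perfect cube, so E-series; the 4-jet and mu = 7 give E_7.

E_{7}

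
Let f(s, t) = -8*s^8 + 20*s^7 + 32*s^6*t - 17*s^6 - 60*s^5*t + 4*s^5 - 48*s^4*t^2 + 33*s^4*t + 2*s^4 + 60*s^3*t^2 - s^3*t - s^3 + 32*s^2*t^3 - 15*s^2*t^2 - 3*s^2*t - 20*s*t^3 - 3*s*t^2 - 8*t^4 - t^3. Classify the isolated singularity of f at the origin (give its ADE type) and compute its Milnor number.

The Hessian of f at 0 is [[0, 0], [0, 0]] with rank 0, so corank 2. A Groebner basis of the Jacobian ideal J(f) in C{s,t} is {-3*s^2/13 - 6*s*t/13 + t^4 - t^3/13 - 3*t^2/13, s^3 - 18*s^2/13 - 36*s*t/13 + 7*t^3/13 - 18*t^2/13, s^2*t + 11*s^2/13 + 22*s*t/13 - 28*t^3/39 + 11*t^2/13, -5*s^2/13 + s*t^2 - 10*s*t/13 + 34*t^3/39 - 5*t^2/13}; counting standard monomials gives mu = 7. Corank 2; j^3 = -(s + t)^3 is a perfect cube, so E-series; the 4-jet and mu = 7 give E_7.

Type E7, Milnor number mu = 7.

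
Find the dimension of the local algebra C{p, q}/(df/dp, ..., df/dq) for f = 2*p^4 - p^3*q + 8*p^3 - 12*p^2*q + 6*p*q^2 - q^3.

7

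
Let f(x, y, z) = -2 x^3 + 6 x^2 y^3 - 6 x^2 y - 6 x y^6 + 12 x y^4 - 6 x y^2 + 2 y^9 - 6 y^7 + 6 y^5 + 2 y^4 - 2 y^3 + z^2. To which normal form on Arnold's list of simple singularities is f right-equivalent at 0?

E_{6}

The Hessian of f at 0 is [[0, 0, 0], [0, 0, 0], [0, 0, 2]] with rank 1, so corank 2. A Groebner basis of the Jacobian ideal J(f) in C{x,y,z} is {y^3, x^2 + 2*x*y + y^2, z}; counting standard monomials gives mu = 6. Corank 2; j^3 = -2*(x + y)^3 is a perfect cube, so E-series; the 4-jet and mu = 6 give E_6.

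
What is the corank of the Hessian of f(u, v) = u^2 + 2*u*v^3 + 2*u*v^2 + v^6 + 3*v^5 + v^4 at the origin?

The Hessian at 0 is [[2, 0], [0, 0]] of rank 1; hence corank 1.

1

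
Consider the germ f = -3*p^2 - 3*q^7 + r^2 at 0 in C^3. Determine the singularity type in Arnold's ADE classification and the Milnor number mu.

The Hessian of f at 0 is [[-6, 0, 0], [0, 0, 0], [0, 0, 2]] with rank 2, so corank 1. A Groebner basis of the Jacobian ideal J(f) in C{p,q,r} is {q^6, p, r}; counting standard monomials gives mu = 6. Corank 1: A-series; mu = 6 gives A_6.

Type A_{6}, Milnor number mu = 6.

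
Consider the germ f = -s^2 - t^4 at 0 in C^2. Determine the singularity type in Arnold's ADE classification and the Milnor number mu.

The Hessian of f at 0 has rank 1. Corank 1: A-series; mu = 3 gives A_3.

Type A_{3}, Milnor number mu = 3.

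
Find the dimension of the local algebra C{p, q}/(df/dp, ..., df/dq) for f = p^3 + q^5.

The Hessian of f at 0 has rank 0. Corank 2; j^3 = p^3 is a perfect cube, so E-series; the 5-jet and mu = 8 give E_8.

8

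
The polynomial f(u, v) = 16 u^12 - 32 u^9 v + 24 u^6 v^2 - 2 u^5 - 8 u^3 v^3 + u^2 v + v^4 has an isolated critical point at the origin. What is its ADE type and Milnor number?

Type D5, Milnor number mu = 5.

The Hessian of f at 0 is [[0, 0], [0, 0]] with rank 0, so corank 2. A Groebner basis of the Jacobian ideal J(f) in C{u,v} is {u^3, u^2/4 + v^3, u*v}; counting standard monomials gives mu = 5. Corank 2; j^3 = u^2*v has shape L^2 M (L != M), so D-series; mu = 5 gives D_5.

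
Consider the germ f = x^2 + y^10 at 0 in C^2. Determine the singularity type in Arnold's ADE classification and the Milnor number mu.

Type A9, Milnor number mu = 9.

The Hessian of f at 0 has rank 1. Corank 1: A-series; mu = 9 gives A_9.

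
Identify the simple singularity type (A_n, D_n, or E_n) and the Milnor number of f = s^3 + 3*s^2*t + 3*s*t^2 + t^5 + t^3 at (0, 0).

Type E_{8}, Milnor number mu = 8.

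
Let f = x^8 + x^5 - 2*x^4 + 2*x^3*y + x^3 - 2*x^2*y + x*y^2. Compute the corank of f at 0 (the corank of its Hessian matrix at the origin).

2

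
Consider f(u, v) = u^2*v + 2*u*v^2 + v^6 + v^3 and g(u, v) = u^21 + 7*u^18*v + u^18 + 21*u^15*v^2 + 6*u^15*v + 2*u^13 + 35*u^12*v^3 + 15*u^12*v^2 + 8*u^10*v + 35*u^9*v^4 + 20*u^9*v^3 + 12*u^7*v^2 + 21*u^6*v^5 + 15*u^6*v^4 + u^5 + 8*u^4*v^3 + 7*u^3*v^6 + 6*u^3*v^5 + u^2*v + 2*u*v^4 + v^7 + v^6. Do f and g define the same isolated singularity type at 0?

The Hessian of f at 0 has rank 0. Corank 2; j^3 = v*(u + v)^2 has shape L^2 M (L != M), so D-series; mu = 7 gives D_7. The Hessian of g at 0 has rank 0. Corank 2; j^3 = u^2*v has shape L^2 M (L != M), so D-series; mu = 7 gives D_7. Both have type D_7, hence right-equivalent.

Yes.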